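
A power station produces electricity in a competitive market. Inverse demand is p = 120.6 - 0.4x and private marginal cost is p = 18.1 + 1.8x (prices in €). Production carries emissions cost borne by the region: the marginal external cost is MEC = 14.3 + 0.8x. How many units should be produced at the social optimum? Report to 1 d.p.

Social marginal cost = private MC + MEC = 32.4 + 2.6x.
Set SMC = demand: 32.4 + 2.6x = 120.6 - 0.4x → x* = 29.4000.

x* = 29.4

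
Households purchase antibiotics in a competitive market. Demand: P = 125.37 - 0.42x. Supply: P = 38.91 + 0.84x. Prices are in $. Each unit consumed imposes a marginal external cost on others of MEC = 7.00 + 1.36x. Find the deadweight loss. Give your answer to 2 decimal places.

DWL = $1920.70

Market equilibrium (private): 38.91 + 0.84x = 125.37 - 0.42x → x_m = 68.6190.
Social marginal benefit = demand − MEC = 118.37 - 1.78x.
Set SMB = MC: 118.37 - 1.78x = 38.91 + 0.84x → x* = 30.3282.
The loss is the area between SMB and MC from x* to x_m; with linear curves that's a triangle of height MEC(x_m).
DWL = ½ × 38.2908 × 100.3219 = 1920.7029.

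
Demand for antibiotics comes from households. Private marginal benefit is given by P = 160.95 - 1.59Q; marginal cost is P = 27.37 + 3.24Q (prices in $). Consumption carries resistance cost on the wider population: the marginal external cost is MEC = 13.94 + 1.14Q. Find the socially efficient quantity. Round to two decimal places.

Q* = 20.04

Social marginal benefit = demand − MEC = 147.01 - 2.73Q.
Set SMB = MC: 147.01 - 2.73Q = 27.37 + 3.24Q → Q* = 20.0402.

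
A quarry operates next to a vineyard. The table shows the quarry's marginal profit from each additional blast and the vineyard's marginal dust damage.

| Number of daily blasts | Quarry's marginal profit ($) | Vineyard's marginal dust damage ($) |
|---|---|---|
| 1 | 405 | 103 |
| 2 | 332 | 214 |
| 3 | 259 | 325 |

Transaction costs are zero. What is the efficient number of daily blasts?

Bargaining reaches the level where marginal profit last exceeds marginal dust damage.
That holds through level 2 (332 ≥ 214) but not at 3 (259 < 325).

2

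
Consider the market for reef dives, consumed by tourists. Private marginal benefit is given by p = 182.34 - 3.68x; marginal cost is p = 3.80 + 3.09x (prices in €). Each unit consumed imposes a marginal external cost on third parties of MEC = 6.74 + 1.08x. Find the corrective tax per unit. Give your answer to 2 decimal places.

Social marginal benefit = demand − MEC = 175.60 - 4.76x.
Set SMB = MC: 175.60 - 4.76x = 3.80 + 3.09x → x* = 21.8854.
The Pigouvian tax equals MEC at x*: 6.74 + 1.08×21.8854 = 30.3762.

tax = €30.38 per unit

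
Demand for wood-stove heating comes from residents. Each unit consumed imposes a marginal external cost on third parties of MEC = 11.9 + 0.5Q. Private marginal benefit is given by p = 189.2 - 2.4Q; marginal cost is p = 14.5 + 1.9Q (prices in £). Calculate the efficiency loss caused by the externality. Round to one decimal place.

DWL = £108.1

Market equilibrium (private): 14.5 + 1.9Q = 189.2 - 2.4Q → Q_m = 40.6279.
Social marginal benefit = demand − MEC = 177.3 - 2.9Q.
Set SMB = MC: 177.3 - 2.9Q = 14.5 + 1.9Q → Q* = 33.9167.
Height of the DWL triangle at Q_m is MC(Q_m) − SMB(Q_m) = MEC(Q_m) = 32.2140.
DWL = ½ × 6.7112 × 32.2140 = 108.0973.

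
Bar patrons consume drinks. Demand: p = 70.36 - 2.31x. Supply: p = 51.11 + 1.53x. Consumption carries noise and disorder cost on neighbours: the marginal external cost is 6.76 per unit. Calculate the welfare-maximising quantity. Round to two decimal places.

Social marginal benefit = demand − MEC = 63.60 - 2.31x.
Set SMB = MC: 63.60 - 2.31x = 51.11 + 1.53x → x* = 3.2526.

x* = 3.25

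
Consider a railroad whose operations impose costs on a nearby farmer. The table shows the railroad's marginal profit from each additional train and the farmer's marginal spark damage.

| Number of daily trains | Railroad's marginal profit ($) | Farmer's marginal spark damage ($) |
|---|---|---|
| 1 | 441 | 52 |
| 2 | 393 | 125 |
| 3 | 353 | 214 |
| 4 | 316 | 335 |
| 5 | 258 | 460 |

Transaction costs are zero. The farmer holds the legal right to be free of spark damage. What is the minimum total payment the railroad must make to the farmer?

Efficient level: marginal profit ≥ marginal spark damage through level 3, so k* = 3.
With the farmer holding the right, the railroad must at least compensate total damage at k*: 52 + 125 + 214 = 391.

$391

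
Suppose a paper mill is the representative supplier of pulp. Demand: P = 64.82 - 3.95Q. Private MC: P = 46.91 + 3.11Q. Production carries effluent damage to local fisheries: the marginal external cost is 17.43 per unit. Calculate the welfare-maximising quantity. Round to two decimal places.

Social marginal cost = private MC + MEC = 64.34 + 3.11Q.
Set SMC = demand: 64.34 + 3.11Q = 64.82 - 3.95Q → Q* = 0.0680.

Q* = 0.07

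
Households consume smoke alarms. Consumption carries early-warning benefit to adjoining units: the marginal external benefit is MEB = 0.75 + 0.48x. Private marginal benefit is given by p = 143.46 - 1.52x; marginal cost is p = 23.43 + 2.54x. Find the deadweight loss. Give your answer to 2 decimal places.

Market equilibrium (private): 23.43 + 2.54x = 143.46 - 1.52x → x_m = 29.5640.
Social marginal benefit = demand + MEB = 144.21 - 1.04x.
Set SMB = MC: 144.21 - 1.04x = 23.43 + 2.54x → x* = 33.7374.
Height of the DWL triangle at x_m is SMB(x_m) − MC(x_m) = MEB(x_m) = 14.9407.
DWL = ½ × 4.1734 × 14.9407 = 31.1768.

DWL = 31.18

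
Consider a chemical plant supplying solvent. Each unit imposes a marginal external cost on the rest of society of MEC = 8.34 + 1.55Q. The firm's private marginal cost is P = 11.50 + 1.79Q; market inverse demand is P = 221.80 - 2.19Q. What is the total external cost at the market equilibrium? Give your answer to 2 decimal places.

Market equilibrium (private): 11.50 + 1.79Q = 221.80 - 2.19Q → Q_m = 52.8392.
Total external cost = ∫₀^{Q_m} (8.34 + 1.55Q) dQ = 8.34×52.8392 + ½×1.55×52.8392² = 2604.4642.

2604.46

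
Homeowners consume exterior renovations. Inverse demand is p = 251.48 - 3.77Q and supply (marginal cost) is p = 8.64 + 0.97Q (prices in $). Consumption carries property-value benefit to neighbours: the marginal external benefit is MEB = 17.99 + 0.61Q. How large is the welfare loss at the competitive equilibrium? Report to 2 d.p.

Market equilibrium (private): 8.64 + 0.97Q = 251.48 - 3.77Q → Q_m = 51.2321.
Social marginal benefit = demand + MEB = 269.47 - 3.16Q.
Set SMB = MC: 269.47 - 3.16Q = 8.64 + 0.97Q → Q* = 63.1550.
The welfare-loss triangle has base |Q_m − Q*| and height MEB(Q_m) (the vertical gap between SMB and MC is zero at Q* and MEB at Q_m).
DWL = ½ × 11.9229 × 49.2416 = 293.5513.

DWL = $293.55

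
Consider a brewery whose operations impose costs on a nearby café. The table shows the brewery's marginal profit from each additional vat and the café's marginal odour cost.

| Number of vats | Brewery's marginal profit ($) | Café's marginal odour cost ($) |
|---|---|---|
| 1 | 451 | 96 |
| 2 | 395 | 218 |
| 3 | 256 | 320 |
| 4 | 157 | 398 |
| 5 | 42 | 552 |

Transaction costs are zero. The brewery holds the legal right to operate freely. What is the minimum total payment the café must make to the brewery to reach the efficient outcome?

Left alone the brewery would choose level 5 (marginal profit stays positive).
Efficient level: k* = 2 (marginal profit ≥ marginal odour cost through 2).
The café must at least cover the brewery's forgone profit from cutting 5→2: 256 + 157 + 42 = 455.

$455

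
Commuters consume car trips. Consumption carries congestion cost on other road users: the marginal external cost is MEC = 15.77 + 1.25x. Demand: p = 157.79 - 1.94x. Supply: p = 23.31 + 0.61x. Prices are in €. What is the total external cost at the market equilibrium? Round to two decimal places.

€2569.93

Market equilibrium (private): 23.31 + 0.61x = 157.79 - 1.94x → x_m = 52.7373.
Total external cost = ∫₀^{x_m} (15.77 + 1.25x) dx = 15.77×52.7373 + ½×1.25×52.7373² = 2569.9315.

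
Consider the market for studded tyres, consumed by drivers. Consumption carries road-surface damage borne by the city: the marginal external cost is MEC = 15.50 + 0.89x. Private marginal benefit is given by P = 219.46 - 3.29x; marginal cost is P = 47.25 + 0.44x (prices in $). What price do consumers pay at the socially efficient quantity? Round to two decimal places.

Social marginal benefit = demand − MEC = 203.96 - 4.18x.
Set SMB = MC: 203.96 - 4.18x = 47.25 + 0.44x → x* = 33.9199.
Consumer price on the demand curve at x*: 219.46 − 3.29×33.9199 = 107.8635.

P = $107.86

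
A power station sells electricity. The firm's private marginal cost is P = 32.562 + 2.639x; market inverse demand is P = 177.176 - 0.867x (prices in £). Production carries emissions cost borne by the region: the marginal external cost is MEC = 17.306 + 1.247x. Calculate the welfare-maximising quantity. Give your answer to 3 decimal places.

x* = 26.785

Social marginal cost = private MC + MEC = 49.868 + 3.886x.
Set SMC = demand: 49.868 + 3.886x = 177.176 - 0.867x → x* = 26.7848.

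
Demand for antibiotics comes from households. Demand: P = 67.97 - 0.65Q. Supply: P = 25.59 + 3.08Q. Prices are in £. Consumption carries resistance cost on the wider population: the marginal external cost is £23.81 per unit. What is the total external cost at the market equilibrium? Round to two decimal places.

£270.53

Market equilibrium (private): 25.59 + 3.08Q = 67.97 - 0.65Q → Q_m = 11.3619.
Total external cost = MEC × Q_m = 23.81 × 11.3619 = 270.5268.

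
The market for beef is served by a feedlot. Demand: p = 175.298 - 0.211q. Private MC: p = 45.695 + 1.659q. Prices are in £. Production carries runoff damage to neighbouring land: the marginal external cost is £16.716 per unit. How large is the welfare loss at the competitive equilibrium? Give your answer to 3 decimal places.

Market equilibrium (private): 45.695 + 1.659q = 175.298 - 0.211q → q_m = 69.3064.
Social marginal cost = private MC + MEC = 62.411 + 1.659q.
Set SMC = demand: 62.411 + 1.659q = 175.298 - 0.211q → q* = 60.3674.
Height of the DWL triangle at q_m is SMC(q_m) − demand(q_m) = MEC(q_m) = 16.7160.
DWL = ½ × 8.9390 × 16.7160 = 74.7122.

DWL = £74.712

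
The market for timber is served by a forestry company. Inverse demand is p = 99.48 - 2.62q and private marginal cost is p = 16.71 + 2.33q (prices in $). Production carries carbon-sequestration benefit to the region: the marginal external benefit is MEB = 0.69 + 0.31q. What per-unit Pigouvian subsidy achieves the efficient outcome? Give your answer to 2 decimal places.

Social marginal cost = private MC − MEB = 16.02 + 2.02q.
Set SMC = demand: 16.02 + 2.02q = 99.48 - 2.62q → q* = 17.9871.
The Pigouvian subsidy equals MEB at q*: 0.69 + 0.31×17.9871 = 6.2660.

subsidy = $6.27 per unit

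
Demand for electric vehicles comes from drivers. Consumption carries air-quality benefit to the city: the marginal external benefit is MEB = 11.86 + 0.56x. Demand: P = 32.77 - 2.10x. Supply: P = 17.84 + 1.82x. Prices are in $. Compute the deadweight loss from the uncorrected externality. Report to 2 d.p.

Market equilibrium (private): 17.84 + 1.82x = 32.77 - 2.10x → x_m = 3.8087.
Social marginal benefit = demand + MEB = 44.63 - 1.54x.
Set SMB = MC: 44.63 - 1.54x = 17.84 + 1.82x → x* = 7.9732.
Height of the DWL triangle at x_m is SMB(x_m) − MC(x_m) = MEB(x_m) = 13.9929.
DWL = ½ × 4.1645 × 13.9929 = 29.1367.

DWL = $29.14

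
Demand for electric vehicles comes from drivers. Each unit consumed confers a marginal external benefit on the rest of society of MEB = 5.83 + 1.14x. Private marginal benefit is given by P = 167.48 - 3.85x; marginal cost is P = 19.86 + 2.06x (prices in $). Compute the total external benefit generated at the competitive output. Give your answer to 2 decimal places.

Market equilibrium (private): 19.86 + 2.06x = 167.48 - 3.85x → x_m = 24.9780.
Total external benefit = ∫₀^{x_m} (5.83 + 1.14x) dx = 5.83×24.9780 + ½×1.14×24.9780² = 501.2450.

$501.25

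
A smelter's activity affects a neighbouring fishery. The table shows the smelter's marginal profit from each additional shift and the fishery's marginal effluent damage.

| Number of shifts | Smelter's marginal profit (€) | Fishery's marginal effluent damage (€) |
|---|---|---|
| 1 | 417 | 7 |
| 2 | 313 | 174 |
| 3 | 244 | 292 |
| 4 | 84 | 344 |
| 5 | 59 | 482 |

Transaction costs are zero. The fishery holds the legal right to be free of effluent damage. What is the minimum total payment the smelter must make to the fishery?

€181

Efficient level: marginal profit ≥ marginal effluent damage through level 2, so k* = 2.
With the fishery holding the right, the smelter must at least compensate total damage at k*: 7 + 174 = 181.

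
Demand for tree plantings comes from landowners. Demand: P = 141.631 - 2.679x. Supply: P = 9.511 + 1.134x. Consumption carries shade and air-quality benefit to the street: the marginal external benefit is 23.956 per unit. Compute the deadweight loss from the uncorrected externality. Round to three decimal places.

DWL = 75.254

Market equilibrium (private): 9.511 + 1.134x = 141.631 - 2.679x → x_m = 34.6499.
Social marginal benefit = demand + MEB = 165.587 - 2.679x.
Set SMB = MC: 165.587 - 2.679x = 9.511 + 1.134x → x* = 40.9326.
Between x* and x_m the wedge SMB − MC runs linearly from 0 to MEB(x_m), so the loss is a triangle.
DWL = ½ × 6.2827 × 23.9560 = 75.2542.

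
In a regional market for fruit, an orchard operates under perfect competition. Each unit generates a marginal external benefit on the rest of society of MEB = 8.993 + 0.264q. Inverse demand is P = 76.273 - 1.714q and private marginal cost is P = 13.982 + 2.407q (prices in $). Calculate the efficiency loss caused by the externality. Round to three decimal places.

DWL = $21.853

Market equilibrium (private): 13.982 + 2.407q = 76.273 - 1.714q → q_m = 15.1155.
Social marginal cost = private MC − MEB = 4.989 + 2.143q.
Set SMC = demand: 4.989 + 2.143q = 76.273 - 1.714q → q* = 18.4817.
The welfare-loss triangle has base |q_m − q*| and height MEB(q_m) (the vertical gap between SMC and demand is zero at q* and MEB at q_m).
DWL = ½ × 3.3662 × 12.9835 = 21.8525.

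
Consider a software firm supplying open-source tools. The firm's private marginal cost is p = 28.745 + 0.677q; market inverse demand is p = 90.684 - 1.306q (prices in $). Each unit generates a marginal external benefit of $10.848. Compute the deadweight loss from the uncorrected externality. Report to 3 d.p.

Market equilibrium (private): 28.745 + 0.677q = 90.684 - 1.306q → q_m = 31.2350.
Social marginal cost = private MC − MEB = 17.897 + 0.677q.
Set SMC = demand: 17.897 + 0.677q = 90.684 - 1.306q → q* = 36.7055.
Height of the DWL triangle at q_m is demand(q_m) − SMC(q_m) = MEB(q_m) = 10.8480.
DWL = ½ × 5.4705 × 10.8480 = 29.6720.

DWL = $29.672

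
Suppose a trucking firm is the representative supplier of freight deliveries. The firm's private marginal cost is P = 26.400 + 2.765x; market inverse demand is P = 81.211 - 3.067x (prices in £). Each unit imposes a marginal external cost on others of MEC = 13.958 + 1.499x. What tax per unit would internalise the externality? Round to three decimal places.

tax = £22.311 per unit

Social marginal cost = private MC + MEC = 40.358 + 4.264x.
Set SMC = demand: 40.358 + 4.264x = 81.211 - 3.067x → x* = 5.5726.
The Pigouvian tax equals MEC at x*: 13.958 + 1.499×5.5726 = 22.3113.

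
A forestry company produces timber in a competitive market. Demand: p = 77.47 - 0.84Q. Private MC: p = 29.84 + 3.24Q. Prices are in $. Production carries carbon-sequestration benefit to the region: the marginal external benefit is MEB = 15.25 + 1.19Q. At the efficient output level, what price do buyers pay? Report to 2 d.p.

P = $59.19

Social marginal cost = private MC − MEB = 14.59 + 2.05Q.
Set SMC = demand: 14.59 + 2.05Q = 77.47 - 0.84Q → Q* = 21.7578.
Consumer price on the demand curve at Q*: 77.47 − 0.84×21.7578 = 59.1934.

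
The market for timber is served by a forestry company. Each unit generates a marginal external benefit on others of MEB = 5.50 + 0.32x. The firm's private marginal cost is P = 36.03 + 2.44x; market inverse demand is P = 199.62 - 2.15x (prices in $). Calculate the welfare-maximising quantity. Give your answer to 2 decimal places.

x* = 39.60

Social marginal cost = private MC − MEB = 30.53 + 2.12x.
Set SMC = demand: 30.53 + 2.12x = 199.62 - 2.15x → x* = 39.5995.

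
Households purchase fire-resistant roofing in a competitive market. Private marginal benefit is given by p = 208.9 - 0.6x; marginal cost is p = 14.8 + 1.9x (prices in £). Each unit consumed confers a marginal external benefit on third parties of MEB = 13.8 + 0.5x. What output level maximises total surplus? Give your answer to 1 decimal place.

x* = 104.0

Social marginal benefit = demand + MEB = 222.7 - 0.1x.
Set SMB = MC: 222.7 - 0.1x = 14.8 + 1.9x → x* = 103.9500.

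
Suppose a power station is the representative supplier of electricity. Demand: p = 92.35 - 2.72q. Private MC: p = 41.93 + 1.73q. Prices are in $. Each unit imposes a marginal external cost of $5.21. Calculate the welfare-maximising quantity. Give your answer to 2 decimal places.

Social marginal cost = private MC + MEC = 47.14 + 1.73q.
Set SMC = demand: 47.14 + 1.73q = 92.35 - 2.72q → q* = 10.1596.

q* = 10.16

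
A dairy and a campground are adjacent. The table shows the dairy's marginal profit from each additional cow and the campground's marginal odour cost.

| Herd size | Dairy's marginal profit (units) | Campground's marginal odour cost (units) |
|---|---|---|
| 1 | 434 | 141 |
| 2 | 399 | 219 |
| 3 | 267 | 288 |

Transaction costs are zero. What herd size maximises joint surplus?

2

Bargaining reaches the level where marginal profit last exceeds marginal odour cost.
That holds through level 2 (399 ≥ 219) but not at 3 (267 < 288).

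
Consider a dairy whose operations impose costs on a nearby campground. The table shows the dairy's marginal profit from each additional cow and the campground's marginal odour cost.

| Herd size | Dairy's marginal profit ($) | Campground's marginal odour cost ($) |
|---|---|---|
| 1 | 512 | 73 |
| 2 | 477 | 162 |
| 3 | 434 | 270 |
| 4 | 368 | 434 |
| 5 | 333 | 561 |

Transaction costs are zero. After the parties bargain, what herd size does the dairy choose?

Bargaining reaches the level where marginal profit last exceeds marginal odour cost.
That holds through level 3 (434 ≥ 270) but not at 4 (368 < 434).

3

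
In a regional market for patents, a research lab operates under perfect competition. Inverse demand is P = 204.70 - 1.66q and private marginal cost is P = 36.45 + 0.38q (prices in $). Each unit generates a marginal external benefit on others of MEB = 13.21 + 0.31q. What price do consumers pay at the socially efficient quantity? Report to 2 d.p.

Social marginal cost = private MC − MEB = 23.24 + 0.07q.
Set SMC = demand: 23.24 + 0.07q = 204.70 - 1.66q → q* = 104.8902.
Consumer price on the demand curve at q*: 204.70 − 1.66×104.8902 = 30.5823.

P = $30.58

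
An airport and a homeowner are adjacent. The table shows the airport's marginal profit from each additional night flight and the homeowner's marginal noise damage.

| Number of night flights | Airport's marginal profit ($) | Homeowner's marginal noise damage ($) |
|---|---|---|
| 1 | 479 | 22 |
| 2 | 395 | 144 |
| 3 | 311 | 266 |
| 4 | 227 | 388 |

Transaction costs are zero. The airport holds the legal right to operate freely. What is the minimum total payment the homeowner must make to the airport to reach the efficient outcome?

$227

Left alone the airport would choose level 4 (marginal profit stays positive).
Efficient level: k* = 3 (marginal profit ≥ marginal noise damage through 3).
The homeowner must at least cover the airport's forgone profit from cutting 4→3: 227 = 227.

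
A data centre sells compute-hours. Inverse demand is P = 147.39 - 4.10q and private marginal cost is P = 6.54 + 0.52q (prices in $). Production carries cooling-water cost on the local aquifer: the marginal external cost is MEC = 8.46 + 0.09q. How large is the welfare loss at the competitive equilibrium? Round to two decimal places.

Market equilibrium (private): 6.54 + 0.52q = 147.39 - 4.10q → q_m = 30.4870.
Social marginal cost = private MC + MEC = 15.00 + 0.61q.
Set SMC = demand: 15.00 + 0.61q = 147.39 - 4.10q → q* = 28.1083.
Between q* and q_m the wedge SMC − demand runs linearly from 0 to MEC(q_m), so the loss is a triangle.
DWL = ½ × 2.3787 × 11.2038 = 13.3252.

DWL = $13.33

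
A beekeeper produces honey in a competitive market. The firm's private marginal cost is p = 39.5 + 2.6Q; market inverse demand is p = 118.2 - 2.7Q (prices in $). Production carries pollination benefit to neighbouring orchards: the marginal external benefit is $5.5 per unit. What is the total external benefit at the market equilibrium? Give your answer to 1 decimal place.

$81.7

Market equilibrium (private): 39.5 + 2.6Q = 118.2 - 2.7Q → Q_m = 14.8491.
Total external benefit = MEB × Q_m = 5.5 × 14.8491 = 81.6701.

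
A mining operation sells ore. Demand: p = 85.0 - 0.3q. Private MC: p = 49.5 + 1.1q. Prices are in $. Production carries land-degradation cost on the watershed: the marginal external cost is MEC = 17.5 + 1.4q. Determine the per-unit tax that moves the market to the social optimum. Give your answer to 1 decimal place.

tax = $26.5 per unit

Social marginal cost = private MC + MEC = 67.0 + 2.5q.
Set SMC = demand: 67.0 + 2.5q = 85.0 - 0.3q → q* = 6.4286.
The Pigouvian tax equals MEC at q*: 17.5 + 1.4×6.4286 = 26.5000.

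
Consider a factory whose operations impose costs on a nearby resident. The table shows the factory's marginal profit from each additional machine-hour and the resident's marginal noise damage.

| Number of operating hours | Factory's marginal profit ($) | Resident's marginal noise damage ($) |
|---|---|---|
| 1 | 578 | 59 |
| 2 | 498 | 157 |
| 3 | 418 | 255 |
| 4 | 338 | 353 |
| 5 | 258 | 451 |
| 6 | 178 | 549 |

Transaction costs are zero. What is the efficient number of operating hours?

3

Bargaining reaches the level where marginal profit last exceeds marginal noise damage.
That holds through level 3 (418 ≥ 255) but not at 4 (338 < 353).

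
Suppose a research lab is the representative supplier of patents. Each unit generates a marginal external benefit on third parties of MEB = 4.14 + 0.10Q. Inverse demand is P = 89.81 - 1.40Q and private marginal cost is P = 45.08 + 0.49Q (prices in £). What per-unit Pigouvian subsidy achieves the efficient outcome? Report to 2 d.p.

subsidy = £6.87 per unit

Social marginal cost = private MC − MEB = 40.94 + 0.39Q.
Set SMC = demand: 40.94 + 0.39Q = 89.81 - 1.40Q → Q* = 27.3017.
The Pigouvian subsidy equals MEB at Q*: 4.14 + 0.10×27.3017 = 6.8702.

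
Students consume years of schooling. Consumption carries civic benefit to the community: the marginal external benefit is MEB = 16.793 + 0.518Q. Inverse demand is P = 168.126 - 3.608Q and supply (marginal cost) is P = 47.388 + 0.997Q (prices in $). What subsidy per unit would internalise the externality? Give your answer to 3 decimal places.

subsidy = $34.224 per unit

Social marginal benefit = demand + MEB = 184.919 - 3.090Q.
Set SMB = MC: 184.919 - 3.090Q = 47.388 + 0.997Q → Q* = 33.6508.
The Pigouvian subsidy equals MEB at Q*: 16.793 + 0.518×33.6508 = 34.2241.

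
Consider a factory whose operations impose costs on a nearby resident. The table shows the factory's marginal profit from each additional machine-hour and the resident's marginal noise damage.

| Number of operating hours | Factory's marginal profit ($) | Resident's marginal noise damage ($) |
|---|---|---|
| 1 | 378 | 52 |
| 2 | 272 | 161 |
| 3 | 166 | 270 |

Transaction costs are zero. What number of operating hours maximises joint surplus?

Bargaining reaches the level where marginal profit last exceeds marginal noise damage.
That holds through level 2 (272 ≥ 161) but not at 3 (166 < 270).

2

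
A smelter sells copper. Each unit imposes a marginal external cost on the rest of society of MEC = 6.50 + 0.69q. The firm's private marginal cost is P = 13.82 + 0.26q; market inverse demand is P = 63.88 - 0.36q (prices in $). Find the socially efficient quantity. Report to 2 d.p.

q* = 33.25

Social marginal cost = private MC + MEC = 20.32 + 0.95q.
Set SMC = demand: 20.32 + 0.95q = 63.88 - 0.36q → q* = 33.2519.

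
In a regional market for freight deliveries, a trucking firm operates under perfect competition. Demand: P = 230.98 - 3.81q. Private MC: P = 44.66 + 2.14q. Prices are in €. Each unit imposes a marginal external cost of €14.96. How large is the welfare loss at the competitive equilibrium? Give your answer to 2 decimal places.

DWL = €18.81

Market equilibrium (private): 44.66 + 2.14q = 230.98 - 3.81q → q_m = 31.3143.
Social marginal cost = private MC + MEC = 59.62 + 2.14q.
Set SMC = demand: 59.62 + 2.14q = 230.98 - 3.81q → q* = 28.8000.
The welfare-loss triangle has base |q_m − q*| and height MEC(q_m) (the vertical gap between SMC and demand is zero at q* and MEC at q_m).
DWL = ½ × 2.5143 × 14.9600 = 18.8070.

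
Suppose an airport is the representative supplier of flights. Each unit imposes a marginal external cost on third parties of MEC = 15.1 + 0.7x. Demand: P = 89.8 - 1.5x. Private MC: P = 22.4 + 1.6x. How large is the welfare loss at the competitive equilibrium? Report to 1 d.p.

DWL = 121.0

Market equilibrium (private): 22.4 + 1.6x = 89.8 - 1.5x → x_m = 21.7419.
Social marginal cost = private MC + MEC = 37.5 + 2.3x.
Set SMC = demand: 37.5 + 2.3x = 89.8 - 1.5x → x* = 13.7632.
The loss is the area between SMC and demand from x* to x_m; with linear curves that's a triangle of height MEC(x_m).
DWL = ½ × 7.9787 × 30.3194 = 120.9547.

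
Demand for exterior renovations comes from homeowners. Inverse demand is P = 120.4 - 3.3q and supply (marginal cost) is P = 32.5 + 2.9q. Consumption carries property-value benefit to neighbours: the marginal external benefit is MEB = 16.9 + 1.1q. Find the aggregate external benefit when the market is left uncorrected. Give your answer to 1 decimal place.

350.1

Market equilibrium (private): 32.5 + 2.9q = 120.4 - 3.3q → q_m = 14.1774.
Total external benefit = ∫₀^{q_m} (16.9 + 1.1q) dq = 16.9×14.1774 + ½×1.1×14.1774² = 350.1473.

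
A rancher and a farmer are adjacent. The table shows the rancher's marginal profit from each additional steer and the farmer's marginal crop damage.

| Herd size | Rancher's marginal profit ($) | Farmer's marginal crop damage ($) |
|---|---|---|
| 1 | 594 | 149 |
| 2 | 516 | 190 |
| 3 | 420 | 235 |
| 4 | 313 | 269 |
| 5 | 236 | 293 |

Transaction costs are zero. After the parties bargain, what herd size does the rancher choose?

Bargaining reaches the level where marginal profit last exceeds marginal crop damage.
That holds through level 4 (313 ≥ 269) but not at 5 (236 < 293).

4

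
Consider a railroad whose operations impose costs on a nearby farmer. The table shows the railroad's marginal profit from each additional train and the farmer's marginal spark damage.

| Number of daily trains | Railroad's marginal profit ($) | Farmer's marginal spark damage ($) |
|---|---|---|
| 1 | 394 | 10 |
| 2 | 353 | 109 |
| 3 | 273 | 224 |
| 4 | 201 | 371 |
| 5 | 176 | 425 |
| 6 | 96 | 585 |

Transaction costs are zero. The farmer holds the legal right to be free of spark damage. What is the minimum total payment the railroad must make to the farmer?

$343

Efficient level: marginal profit ≥ marginal spark damage through level 3, so k* = 3.
With the farmer holding the right, the railroad must at least compensate total damage at k*: 10 + 109 + 224 = 343.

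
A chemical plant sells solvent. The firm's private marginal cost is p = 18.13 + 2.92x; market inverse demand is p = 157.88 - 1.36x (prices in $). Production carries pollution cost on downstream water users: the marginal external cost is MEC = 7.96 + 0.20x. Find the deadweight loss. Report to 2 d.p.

Market equilibrium (private): 18.13 + 2.92x = 157.88 - 1.36x → x_m = 32.6519.
Social marginal cost = private MC + MEC = 26.09 + 3.12x.
Set SMC = demand: 26.09 + 3.12x = 157.88 - 1.36x → x* = 29.4174.
The welfare-loss triangle has base |x_m − x*| and height MEC(x_m) (the vertical gap between SMC and demand is zero at x* and MEC at x_m).
DWL = ½ × 3.2345 × 14.4904 = 23.4346.

DWL = $23.43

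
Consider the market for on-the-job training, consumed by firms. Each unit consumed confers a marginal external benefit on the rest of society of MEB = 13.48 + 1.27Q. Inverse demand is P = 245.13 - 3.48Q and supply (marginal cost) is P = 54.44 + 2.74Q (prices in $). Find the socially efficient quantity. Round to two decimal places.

Q* = 41.25

Social marginal benefit = demand + MEB = 258.61 - 2.21Q.
Set SMB = MC: 258.61 - 2.21Q = 54.44 + 2.74Q → Q* = 41.2465.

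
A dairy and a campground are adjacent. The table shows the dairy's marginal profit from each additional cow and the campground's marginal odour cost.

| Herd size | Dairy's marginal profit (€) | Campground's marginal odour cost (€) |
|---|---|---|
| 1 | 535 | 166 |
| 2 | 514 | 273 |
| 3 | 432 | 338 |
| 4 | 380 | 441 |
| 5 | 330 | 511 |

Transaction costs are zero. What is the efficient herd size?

Bargaining reaches the level where marginal profit last exceeds marginal odour cost.
That holds through level 3 (432 ≥ 338) but not at 4 (380 < 441).

3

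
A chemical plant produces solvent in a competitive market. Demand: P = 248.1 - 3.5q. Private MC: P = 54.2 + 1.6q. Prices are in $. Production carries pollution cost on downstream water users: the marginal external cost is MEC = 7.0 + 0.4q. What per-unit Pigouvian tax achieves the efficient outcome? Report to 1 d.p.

Social marginal cost = private MC + MEC = 61.2 + 2.0q.
Set SMC = demand: 61.2 + 2.0q = 248.1 - 3.5q → q* = 33.9818.
The Pigouvian tax equals MEC at q*: 7.0 + 0.4×33.9818 = 20.5927.

tax = $20.6 per unit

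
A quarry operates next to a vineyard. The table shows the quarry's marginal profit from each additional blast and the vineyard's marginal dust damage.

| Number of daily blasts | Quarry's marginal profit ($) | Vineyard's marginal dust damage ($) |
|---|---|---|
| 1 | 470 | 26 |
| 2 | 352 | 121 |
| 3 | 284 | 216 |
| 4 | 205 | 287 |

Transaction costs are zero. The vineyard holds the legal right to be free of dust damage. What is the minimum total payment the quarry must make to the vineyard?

Efficient level: marginal profit ≥ marginal dust damage through level 3, so k* = 3.
With the vineyard holding the right, the quarry must at least compensate total damage at k*: 26 + 121 + 216 = 363.

$363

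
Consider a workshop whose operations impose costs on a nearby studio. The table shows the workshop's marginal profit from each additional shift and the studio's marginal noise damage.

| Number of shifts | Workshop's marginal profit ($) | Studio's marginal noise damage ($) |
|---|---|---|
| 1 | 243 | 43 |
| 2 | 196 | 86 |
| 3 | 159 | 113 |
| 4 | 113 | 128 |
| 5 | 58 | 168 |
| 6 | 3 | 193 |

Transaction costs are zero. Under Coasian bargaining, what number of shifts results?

3

Bargaining reaches the level where marginal profit last exceeds marginal noise damage.
That holds through level 3 (159 ≥ 113) but not at 4 (113 < 128).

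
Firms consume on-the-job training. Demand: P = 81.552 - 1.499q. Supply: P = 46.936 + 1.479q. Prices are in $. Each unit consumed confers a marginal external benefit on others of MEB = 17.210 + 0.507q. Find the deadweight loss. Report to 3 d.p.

Market equilibrium (private): 46.936 + 1.479q = 81.552 - 1.499q → q_m = 11.6239.
Social marginal benefit = demand + MEB = 98.762 - 0.992q.
Set SMB = MC: 98.762 - 0.992q = 46.936 + 1.479q → q* = 20.9737.
Between q* and q_m the wedge SMB − MC runs linearly from 0 to MEB(q_m), so the loss is a triangle.
DWL = ½ × 9.3498 × 23.1033 = 108.0056.

DWL = $108.006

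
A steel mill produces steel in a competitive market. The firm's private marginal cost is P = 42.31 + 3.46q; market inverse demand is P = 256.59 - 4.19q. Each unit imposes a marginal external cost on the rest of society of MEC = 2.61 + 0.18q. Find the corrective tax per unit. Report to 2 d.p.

tax = 7.48 per unit

Social marginal cost = private MC + MEC = 44.92 + 3.64q.
Set SMC = demand: 44.92 + 3.64q = 256.59 - 4.19q → q* = 27.0332.
The Pigouvian tax equals MEC at q*: 2.61 + 0.18×27.0332 = 7.4760.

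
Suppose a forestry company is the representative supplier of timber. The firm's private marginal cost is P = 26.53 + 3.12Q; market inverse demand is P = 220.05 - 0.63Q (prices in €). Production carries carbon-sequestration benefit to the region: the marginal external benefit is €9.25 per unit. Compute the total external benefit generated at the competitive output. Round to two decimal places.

Market equilibrium (private): 26.53 + 3.12Q = 220.05 - 0.63Q → Q_m = 51.6053.
Total external benefit = MEB × Q_m = 9.25 × 51.6053 = 477.3490.

€477.35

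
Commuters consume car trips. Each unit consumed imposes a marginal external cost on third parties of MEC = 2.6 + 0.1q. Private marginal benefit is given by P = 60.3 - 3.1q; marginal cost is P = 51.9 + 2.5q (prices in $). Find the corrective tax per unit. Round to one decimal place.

tax = $2.7 per unit

Social marginal benefit = demand − MEC = 57.7 - 3.2q.
Set SMB = MC: 57.7 - 3.2q = 51.9 + 2.5q → q* = 1.0175.
The Pigouvian tax equals MEC at q*: 2.6 + 0.1×1.0175 = 2.7018.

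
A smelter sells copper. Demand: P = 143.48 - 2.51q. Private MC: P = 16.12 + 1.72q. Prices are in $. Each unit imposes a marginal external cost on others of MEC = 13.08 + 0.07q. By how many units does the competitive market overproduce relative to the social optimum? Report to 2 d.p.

3.53 units

Market equilibrium (private): 16.12 + 1.72q = 143.48 - 2.51q → q_m = 30.1087.
Social marginal cost = private MC + MEC = 29.20 + 1.79q.
Set SMC = demand: 29.20 + 1.79q = 143.48 - 2.51q → q* = 26.5767.
Gap = |30.1087 − 26.5767| = 3.5320.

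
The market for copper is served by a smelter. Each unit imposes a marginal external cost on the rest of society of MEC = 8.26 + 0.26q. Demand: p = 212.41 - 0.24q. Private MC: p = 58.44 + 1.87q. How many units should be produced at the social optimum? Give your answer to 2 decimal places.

q* = 61.48

Social marginal cost = private MC + MEC = 66.70 + 2.13q.
Set SMC = demand: 66.70 + 2.13q = 212.41 - 0.24q → q* = 61.4810.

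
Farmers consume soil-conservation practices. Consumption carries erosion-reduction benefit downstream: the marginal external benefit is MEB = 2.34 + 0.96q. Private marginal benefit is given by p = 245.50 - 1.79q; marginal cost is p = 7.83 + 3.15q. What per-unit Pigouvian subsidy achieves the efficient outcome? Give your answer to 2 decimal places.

subsidy = 60.23 per unit

Social marginal benefit = demand + MEB = 247.84 - 0.83q.
Set SMB = MC: 247.84 - 0.83q = 7.83 + 3.15q → q* = 60.3040.
The Pigouvian subsidy equals MEB at q*: 2.34 + 0.96×60.3040 = 60.2318.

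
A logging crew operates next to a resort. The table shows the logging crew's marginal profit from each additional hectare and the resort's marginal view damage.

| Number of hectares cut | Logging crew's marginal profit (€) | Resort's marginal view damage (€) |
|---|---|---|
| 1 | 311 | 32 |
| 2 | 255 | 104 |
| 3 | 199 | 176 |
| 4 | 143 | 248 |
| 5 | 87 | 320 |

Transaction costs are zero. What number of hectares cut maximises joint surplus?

3

Bargaining reaches the level where marginal profit last exceeds marginal view damage.
That holds through level 3 (199 ≥ 176) but not at 4 (143 < 248).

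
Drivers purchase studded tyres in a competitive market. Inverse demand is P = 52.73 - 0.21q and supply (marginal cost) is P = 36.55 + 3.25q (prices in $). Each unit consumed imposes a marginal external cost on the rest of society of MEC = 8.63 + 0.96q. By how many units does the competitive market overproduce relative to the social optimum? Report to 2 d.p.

Market equilibrium (private): 36.55 + 3.25q = 52.73 - 0.21q → q_m = 4.6763.
Social marginal benefit = demand − MEC = 44.10 - 1.17q.
Set SMB = MC: 44.10 - 1.17q = 36.55 + 3.25q → q* = 1.7081.
Gap = |4.6763 − 1.7081| = 2.9682.

2.97 units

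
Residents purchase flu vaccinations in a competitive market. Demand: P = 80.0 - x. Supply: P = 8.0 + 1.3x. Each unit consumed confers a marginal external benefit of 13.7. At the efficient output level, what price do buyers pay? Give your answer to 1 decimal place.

Social marginal benefit = demand + MEB = 93.7 - x.
Set SMB = MC: 93.7 - x = 8.0 + 1.3x → x* = 37.2609.
Consumer price on the demand curve at x*: 80.0 − 1.0×37.2609 = 42.7391.

P = 42.7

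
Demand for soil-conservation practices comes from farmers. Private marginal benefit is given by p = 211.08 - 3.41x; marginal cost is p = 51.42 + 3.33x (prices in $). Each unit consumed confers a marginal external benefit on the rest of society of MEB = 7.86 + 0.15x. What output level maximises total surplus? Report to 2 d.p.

x* = 25.42

Social marginal benefit = demand + MEB = 218.94 - 3.26x.
Set SMB = MC: 218.94 - 3.26x = 51.42 + 3.33x → x* = 25.4203.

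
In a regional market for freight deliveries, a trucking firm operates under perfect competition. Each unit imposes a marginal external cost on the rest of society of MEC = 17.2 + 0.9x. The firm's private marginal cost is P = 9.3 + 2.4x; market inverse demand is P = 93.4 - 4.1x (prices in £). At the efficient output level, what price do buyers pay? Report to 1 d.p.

Social marginal cost = private MC + MEC = 26.5 + 3.3x.
Set SMC = demand: 26.5 + 3.3x = 93.4 - 4.1x → x* = 9.0405.
Consumer price on the demand curve at x*: 93.4 − 4.1×9.0405 = 56.3340.

P = £56.3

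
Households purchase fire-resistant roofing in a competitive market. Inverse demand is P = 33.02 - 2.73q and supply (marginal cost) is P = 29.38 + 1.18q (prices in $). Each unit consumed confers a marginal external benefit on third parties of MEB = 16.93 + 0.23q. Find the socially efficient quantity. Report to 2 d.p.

q* = 5.59

Social marginal benefit = demand + MEB = 49.95 - 2.50q.
Set SMB = MC: 49.95 - 2.50q = 29.38 + 1.18q → q* = 5.5897.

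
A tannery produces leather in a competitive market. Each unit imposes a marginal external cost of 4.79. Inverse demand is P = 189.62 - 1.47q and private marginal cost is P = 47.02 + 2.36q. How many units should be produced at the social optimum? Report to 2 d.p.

q* = 35.98

Social marginal cost = private MC + MEC = 51.81 + 2.36q.
Set SMC = demand: 51.81 + 2.36q = 189.62 - 1.47q → q* = 35.9817.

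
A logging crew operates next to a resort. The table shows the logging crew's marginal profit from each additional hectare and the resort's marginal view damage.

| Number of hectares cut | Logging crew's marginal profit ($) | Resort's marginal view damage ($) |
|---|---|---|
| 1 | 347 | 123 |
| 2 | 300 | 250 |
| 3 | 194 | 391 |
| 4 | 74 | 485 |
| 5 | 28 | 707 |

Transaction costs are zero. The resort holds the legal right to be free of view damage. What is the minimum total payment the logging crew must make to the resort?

$373

Efficient level: marginal profit ≥ marginal view damage through level 2, so k* = 2.
With the resort holding the right, the logging crew must at least compensate total damage at k*: 123 + 250 = 373.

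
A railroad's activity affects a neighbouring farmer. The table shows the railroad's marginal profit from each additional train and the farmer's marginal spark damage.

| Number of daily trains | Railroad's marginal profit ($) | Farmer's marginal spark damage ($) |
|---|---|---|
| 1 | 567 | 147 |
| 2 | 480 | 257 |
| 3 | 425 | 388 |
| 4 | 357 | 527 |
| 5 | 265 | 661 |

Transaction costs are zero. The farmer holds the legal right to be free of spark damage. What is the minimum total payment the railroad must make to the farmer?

Efficient level: marginal profit ≥ marginal spark damage through level 3, so k* = 3.
With the farmer holding the right, the railroad must at least compensate total damage at k*: 147 + 257 + 388 = 792.

$792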